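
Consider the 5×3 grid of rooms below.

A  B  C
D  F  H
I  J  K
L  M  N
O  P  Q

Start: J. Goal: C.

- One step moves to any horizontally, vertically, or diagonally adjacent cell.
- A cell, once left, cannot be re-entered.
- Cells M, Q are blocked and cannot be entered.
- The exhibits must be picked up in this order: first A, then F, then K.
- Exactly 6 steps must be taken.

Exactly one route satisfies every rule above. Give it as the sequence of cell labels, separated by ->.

J -> D -> A -> F -> K -> H -> C

The waypoints must appear in the order A, F, K, with no cell reused.
Route from J: up-left to D, up to A, 2× down-right (reaching K), 2× up (reaching C) — 6 moves in all.
Check: order respected (A at step 2, F at step 3, K at step 4); 6 moves as required.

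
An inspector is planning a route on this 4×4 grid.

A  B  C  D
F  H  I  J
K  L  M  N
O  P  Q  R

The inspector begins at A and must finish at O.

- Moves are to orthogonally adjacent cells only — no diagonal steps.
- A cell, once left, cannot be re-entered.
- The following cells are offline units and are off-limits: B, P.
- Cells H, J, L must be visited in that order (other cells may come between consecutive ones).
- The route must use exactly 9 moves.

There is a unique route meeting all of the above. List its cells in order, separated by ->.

The waypoints must appear in the order H, J, L, with no cell reused.
Route from A: down to F, 3× right (reaching J), down to N, 3× left (reaching K), down to O — 9 moves in all.
Check: order respected (H at step 2, J at step 4, L at step 7); 9 moves as required.

A -> F -> H -> I -> J -> N -> M -> L -> K -> O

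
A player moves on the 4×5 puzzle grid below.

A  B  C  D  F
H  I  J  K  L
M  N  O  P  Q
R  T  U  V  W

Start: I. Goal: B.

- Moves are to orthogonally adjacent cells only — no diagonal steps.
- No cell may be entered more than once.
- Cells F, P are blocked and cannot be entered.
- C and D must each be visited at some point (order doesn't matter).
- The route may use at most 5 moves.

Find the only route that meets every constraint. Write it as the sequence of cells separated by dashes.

I - J - K - D - C - B

The budget equals the shortest possible length, so every move has to be on a shortest route through the required cells.
Route from I: 2× right (reaching K), up to D, 2× left (reaching B) — 5 moves in all.
Check: all required cells visited; 5 ≤ 5 moves.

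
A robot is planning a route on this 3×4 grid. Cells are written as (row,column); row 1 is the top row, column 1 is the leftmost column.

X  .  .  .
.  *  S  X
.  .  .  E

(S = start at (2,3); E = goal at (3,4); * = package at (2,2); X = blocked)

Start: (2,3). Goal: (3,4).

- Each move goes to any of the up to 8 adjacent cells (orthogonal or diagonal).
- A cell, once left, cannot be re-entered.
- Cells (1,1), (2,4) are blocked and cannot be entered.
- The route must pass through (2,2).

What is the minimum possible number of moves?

3

Any route passes through (2,2) somewhere between (2,3) and (3,4). Summing Chebyshev distances along the two legs ((2,3) → (2,2) → (3,4)) gives a lower bound of 1 + 2 = 3 moves.
A route of 3 moves achieves this: (2,3) → (2,2) → (3,3) → (3,4).
Since 3 matches the lower bound, it is optimal.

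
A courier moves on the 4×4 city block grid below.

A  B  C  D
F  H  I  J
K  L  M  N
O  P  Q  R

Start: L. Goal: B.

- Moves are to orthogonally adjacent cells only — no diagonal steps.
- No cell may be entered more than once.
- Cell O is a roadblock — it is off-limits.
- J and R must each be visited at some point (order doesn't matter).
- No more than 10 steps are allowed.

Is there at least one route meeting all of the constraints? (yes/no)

One route that works: L → P → Q → R → N → J → D → C → B.

yes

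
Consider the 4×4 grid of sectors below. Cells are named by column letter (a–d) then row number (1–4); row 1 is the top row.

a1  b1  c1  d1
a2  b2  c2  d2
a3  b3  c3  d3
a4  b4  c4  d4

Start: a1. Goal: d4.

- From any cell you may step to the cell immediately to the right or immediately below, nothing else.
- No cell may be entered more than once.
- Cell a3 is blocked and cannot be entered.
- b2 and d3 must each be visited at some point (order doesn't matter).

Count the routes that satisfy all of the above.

A right/down-only route from a1 to d4 makes exactly 3 down-moves and 3 right-moves in some order.
With no other constraints that would be C(6,3) = 20 routes.
A monotone route can only reach the required cells in the order b2, d3, so split there and multiply the segment counts (each segment already excludes blocked cells): a1→b2: 2; b2→d3: 3; d3→d4: 1; product = 6.
That gives 6 routes.

6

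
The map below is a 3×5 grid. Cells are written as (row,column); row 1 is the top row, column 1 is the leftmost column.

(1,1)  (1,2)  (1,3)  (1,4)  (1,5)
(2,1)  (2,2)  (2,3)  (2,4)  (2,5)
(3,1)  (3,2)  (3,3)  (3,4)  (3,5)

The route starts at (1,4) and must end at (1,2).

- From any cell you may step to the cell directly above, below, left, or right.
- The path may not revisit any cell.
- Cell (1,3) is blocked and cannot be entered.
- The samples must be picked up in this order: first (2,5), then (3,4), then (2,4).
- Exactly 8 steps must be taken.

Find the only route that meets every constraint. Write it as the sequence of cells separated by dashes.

(1,4) - (1,5) - (2,5) - (3,5) - (3,4) - (2,4) - (2,3) - (2,2) - (1,2)

The waypoints must appear in the order (2,5), (3,4), (2,4), with no cell reused.
Route from (1,4): right 1 to (1,5), down 2 to (3,5), left 1 to (3,4), up 1 to (2,4), left 2 to (2,2), up 1 to (1,2) — 8 moves in all.
Check: order respected ((2,5) at step 2, (3,4) at step 4, (2,4) at step 5); 8 moves as required.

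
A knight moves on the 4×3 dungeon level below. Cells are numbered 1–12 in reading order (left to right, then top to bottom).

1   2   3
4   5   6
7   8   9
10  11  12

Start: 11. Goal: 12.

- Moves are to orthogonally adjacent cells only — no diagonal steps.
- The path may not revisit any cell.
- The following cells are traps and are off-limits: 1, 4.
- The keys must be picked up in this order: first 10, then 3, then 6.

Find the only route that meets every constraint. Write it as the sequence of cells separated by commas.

The waypoints must appear in the order 10, 3, 6, with no cell reused.
Route from 11: left to 10, up to 7, right to 8, 2× up (reaching 2), right to 3, 3× down (reaching 12) — 9 moves in all.
Check: order respected (10 at step 1, 3 at step 6, 6 at step 7).

11, 10, 7, 8, 5, 2, 3, 6, 9, 12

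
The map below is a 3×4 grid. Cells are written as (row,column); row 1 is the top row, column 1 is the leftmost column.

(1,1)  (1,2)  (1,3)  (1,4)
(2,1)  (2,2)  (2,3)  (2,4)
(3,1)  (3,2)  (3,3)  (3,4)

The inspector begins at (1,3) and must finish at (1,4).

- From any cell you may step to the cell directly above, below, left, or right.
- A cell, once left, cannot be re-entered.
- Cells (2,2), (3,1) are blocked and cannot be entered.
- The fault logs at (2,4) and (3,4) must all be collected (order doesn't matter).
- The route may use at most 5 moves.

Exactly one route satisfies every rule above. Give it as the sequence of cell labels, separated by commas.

(1,3), (2,3), (3,3), (3,4), (2,4), (1,4)

Any route must reach (2,4) and (3,4) and still end at (1,4) within 5 moves, so the order of the required stops is forced.
Route from (1,3): down 2 to (3,3), right 1 to (3,4), up 2 to (1,4) — 5 moves in all.
Check: all required cells visited; 5 ≤ 5 moves.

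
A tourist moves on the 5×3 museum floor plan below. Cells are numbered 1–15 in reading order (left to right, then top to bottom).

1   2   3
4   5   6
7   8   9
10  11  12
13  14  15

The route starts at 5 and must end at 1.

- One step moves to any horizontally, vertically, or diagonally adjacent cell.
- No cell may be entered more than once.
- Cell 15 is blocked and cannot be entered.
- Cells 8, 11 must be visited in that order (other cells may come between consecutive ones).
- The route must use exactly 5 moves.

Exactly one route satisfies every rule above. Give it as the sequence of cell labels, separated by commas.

5, 8, 11, 7, 4, 1

The waypoints must appear in the order 8, 11, with no cell reused.
Route from 5: down 2 to 11, up-left 1 to 7, up 2 to 1 — 5 moves in all.
Check: order respected (8 at step 1, 11 at step 2); 5 moves as required.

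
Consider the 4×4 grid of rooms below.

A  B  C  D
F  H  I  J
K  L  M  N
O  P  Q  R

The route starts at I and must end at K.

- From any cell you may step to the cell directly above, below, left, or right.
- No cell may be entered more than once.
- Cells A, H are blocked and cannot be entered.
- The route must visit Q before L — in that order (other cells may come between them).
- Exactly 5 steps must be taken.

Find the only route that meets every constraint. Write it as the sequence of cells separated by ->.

I -> M -> Q -> P -> L -> K

The waypoints must appear in the order Q, L, with no cell reused.
Route from I: down 2 to Q, left 1 to P, up 1 to L, left 1 to K — 5 moves in all.
Check: order respected (Q at step 2, L at step 4); 5 moves as required.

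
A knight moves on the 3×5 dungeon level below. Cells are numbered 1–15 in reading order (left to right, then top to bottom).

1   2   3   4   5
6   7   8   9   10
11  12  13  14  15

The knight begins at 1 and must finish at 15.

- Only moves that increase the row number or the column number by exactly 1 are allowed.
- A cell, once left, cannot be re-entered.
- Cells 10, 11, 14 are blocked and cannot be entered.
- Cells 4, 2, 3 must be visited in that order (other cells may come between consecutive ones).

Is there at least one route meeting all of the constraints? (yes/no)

2 lies to the left of 4, so going from 4 to 2 would need a leftward move — but moves only go right/down, so 4 cannot be visited before 2.

no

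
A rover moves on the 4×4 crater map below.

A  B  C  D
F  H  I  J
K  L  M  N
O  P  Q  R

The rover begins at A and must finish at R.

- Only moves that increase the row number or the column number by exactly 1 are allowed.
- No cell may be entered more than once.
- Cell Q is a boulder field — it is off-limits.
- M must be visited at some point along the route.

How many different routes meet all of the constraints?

A right/down-only route from A to R makes exactly 3 down-moves and 3 right-moves in some order.
With no other constraints that would be C(6,3) = 20 routes.
Split at M and multiply the segment counts (each segment already excludes blocked cells): A→M: 6; M→R: 1; product = 6.
That gives 6 routes.

6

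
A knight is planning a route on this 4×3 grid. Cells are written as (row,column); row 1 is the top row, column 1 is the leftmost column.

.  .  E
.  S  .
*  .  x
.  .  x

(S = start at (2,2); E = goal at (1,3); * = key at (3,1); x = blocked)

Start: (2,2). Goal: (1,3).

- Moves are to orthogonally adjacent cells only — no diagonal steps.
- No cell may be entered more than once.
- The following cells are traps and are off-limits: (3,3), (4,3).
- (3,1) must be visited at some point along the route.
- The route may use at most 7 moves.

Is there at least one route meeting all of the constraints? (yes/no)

yes

One route that works: (2,2) → (3,2) → (3,1) → (2,1) → (1,1) → (1,2) → (1,3).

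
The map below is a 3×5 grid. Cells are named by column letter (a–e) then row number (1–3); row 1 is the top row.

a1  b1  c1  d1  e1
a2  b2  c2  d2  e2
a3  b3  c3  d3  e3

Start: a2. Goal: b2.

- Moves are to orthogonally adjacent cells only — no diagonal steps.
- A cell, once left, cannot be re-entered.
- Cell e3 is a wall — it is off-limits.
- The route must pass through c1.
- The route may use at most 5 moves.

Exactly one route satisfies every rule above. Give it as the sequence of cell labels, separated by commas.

The 5-move cap with required stops at c1 leaves no slack for detours.
Route from a2: up 1 to a1, right 2 to c1, down 1 to c2, left 1 to b2 — 5 moves in all.
Check: all required cells visited; 5 ≤ 5 moves.

a2, a1, b1, c1, c2, b2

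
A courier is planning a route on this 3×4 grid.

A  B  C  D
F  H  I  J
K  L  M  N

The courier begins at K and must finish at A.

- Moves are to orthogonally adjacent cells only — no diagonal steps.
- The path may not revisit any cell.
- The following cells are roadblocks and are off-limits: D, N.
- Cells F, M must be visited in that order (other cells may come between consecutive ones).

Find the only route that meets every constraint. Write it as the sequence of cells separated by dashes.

The waypoints must appear in the order F, M, with no cell reused.
Route from K: up 1 to F, right 1 to H, down 1 to L, right 1 to M, up 2 to C, left 2 to A — 8 moves in all.
Check: order respected (F at step 1, M at step 4).

K - F - H - L - M - I - C - B - A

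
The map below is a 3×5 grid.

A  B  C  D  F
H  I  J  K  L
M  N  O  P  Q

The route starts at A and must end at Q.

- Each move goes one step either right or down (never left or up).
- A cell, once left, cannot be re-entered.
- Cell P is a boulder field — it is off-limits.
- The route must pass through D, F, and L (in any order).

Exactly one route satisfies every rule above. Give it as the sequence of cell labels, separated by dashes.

A - B - C - D - F - L - Q

Moves only go right or down, so the column and row indices never decrease.
Route from A: right 4 to F, down 2 to Q — 6 moves in all.
Check: all required cells visited.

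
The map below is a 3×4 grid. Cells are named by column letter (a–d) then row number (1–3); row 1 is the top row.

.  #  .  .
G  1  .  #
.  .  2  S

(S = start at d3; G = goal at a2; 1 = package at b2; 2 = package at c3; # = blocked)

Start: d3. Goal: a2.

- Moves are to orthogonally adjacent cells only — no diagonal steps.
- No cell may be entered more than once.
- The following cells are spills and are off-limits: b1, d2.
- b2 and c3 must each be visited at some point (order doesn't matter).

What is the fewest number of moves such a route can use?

Any route passes through b2 and c3 in some order between d3 and a2. Summing Manhattan distances along each leg and taking the cheapest ordering (d3 → c3 → b2 → a2) gives a lower bound of 1 + 2 + 1 = 4 moves.
A route of 4 moves achieves this: d3 → c3 → c2 → b2 → a2.
Since 4 matches the lower bound, it is optimal.

4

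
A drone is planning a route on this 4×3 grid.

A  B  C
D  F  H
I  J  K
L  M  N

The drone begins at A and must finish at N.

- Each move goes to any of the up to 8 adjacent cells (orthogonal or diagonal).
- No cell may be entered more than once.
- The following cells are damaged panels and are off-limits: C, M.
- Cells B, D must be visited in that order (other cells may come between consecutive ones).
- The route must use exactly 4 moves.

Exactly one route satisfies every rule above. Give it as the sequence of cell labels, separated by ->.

A -> B -> D -> J -> N

The waypoints must appear in the order B, D, with no cell reused.
Route from A: right 1 to B, down-left 1 to D, down-right 2 to N — 4 moves in all.
Check: order respected (B at step 1, D at step 2); 4 moves as required.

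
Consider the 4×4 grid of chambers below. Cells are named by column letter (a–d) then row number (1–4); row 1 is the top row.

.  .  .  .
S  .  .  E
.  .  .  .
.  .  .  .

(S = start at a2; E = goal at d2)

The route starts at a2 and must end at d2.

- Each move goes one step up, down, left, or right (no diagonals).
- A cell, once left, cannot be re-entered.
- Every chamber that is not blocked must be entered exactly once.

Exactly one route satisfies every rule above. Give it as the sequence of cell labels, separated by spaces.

Need to visit all 16 open cells exactly once, starting at a2 and ending at d2.
Cell d4 has only two open neighbours (d3 and c4), so the path must pass straight through it: one of those is the cell it's entered from and the other is where it exits.
Route from a2: up to a1, right to b1, 2× down (reaching b3), left to a3, down to a4, 3× right (reaching d4), up to d3, left to c3, 2× up (reaching c1), right to d1, down to d2 — 15 moves in all.
Check: all 16 open cells covered.

a2 a1 b1 b2 b3 a3 a4 b4 c4 d4 d3 c3 c2 c1 d1 d2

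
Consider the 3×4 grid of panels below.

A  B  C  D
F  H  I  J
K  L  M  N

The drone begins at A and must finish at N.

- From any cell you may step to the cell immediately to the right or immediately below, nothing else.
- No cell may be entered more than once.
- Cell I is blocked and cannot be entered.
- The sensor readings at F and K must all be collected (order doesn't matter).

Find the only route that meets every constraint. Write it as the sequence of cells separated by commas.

Moves only go right or down, so the column and row indices never decrease.
Route from A: down 2 to K, right 3 to N — 5 moves in all.
Check: all required cells visited.

A, F, K, L, M, N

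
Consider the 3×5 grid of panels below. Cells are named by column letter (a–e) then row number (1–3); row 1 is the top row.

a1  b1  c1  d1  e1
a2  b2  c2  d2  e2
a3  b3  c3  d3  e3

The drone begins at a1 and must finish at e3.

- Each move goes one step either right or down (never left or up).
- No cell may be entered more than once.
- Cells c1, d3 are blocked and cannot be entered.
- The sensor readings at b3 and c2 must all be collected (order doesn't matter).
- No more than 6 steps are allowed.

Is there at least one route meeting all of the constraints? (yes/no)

no

b3 is below but to the left of c2: going c2 → b3 would need a leftward move and b3 → c2 an upward move, so no right/down-only route can visit both required cells.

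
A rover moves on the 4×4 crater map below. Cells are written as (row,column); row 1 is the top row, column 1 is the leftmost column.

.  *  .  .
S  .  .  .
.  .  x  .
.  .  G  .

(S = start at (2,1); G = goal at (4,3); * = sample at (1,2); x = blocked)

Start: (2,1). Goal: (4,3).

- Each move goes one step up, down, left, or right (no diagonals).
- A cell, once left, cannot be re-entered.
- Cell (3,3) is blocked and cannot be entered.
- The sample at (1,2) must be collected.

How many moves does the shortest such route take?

Any route passes through (1,2) somewhere between (2,1) and (4,3). Summing Manhattan distances along the two legs ((2,1) → (1,2) → (4,3)) gives a lower bound of 2 + 4 = 6 moves.
A route of 6 moves achieves this: (2,1) → (1,1) → (1,2) → (2,2) → (3,2) → (4,2) → (4,3).
Since 6 matches the lower bound, it is optimal.

6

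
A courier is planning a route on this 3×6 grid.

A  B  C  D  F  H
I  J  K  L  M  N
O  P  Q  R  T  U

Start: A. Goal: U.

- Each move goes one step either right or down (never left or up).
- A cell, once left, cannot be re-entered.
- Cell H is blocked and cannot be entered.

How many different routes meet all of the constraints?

A right/down-only route from A to U makes exactly 2 down-moves and 5 right-moves in some order.
With no other constraints that would be C(7,2) = 21 routes.
Subtract routes through each blocked cell (inclusion–exclusion for overlaps): − through H: 1 → 20.
That gives 20 routes.

20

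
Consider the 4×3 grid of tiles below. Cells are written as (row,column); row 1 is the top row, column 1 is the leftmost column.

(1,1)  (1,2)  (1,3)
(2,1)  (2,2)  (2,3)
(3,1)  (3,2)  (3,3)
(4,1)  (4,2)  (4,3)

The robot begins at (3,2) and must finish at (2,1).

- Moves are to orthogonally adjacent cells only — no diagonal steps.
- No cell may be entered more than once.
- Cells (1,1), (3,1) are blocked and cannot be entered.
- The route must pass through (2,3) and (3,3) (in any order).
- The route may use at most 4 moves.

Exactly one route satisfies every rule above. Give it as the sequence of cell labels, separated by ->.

(3,2) -> (3,3) -> (2,3) -> (2,2) -> (2,1)

The budget equals the shortest possible length, so every move has to be on a shortest route through the required cells.
Route from (3,2): right 1 to (3,3), up 1 to (2,3), left 2 to (2,1) — 4 moves in all.
Check: all required cells visited; 4 ≤ 4 moves.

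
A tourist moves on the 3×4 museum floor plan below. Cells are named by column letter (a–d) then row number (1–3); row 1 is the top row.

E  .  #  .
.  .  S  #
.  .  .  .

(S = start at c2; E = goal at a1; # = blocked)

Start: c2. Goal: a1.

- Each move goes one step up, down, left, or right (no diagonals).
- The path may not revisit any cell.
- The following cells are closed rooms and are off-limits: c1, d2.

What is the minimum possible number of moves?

The Manhattan distance from c2 to a1 is |2−1| + |3−1| = 3, so at least 3 moves are needed.
A route of 3 moves achieves this: c2 → b2 → b1 → a1.
Since 3 matches the lower bound, it is optimal.

3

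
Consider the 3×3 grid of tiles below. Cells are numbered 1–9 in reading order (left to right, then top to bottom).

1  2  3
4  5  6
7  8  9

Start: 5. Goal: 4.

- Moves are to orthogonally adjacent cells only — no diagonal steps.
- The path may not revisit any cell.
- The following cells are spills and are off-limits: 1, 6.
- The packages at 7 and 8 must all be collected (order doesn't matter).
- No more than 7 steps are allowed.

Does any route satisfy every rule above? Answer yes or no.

One route that works: 5 → 8 → 7 → 4.

yes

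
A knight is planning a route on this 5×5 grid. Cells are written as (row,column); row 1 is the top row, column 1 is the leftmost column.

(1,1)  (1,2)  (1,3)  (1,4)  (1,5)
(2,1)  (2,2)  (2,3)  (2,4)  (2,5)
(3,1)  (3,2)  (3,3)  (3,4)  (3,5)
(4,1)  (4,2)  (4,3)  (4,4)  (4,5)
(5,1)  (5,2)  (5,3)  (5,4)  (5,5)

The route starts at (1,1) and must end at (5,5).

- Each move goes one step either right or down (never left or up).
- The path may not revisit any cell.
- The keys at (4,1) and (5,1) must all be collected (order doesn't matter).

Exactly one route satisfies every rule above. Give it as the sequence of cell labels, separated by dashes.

(1,1) - (2,1) - (3,1) - (4,1) - (5,1) - (5,2) - (5,3) - (5,4) - (5,5)

Moves only go right or down, so the column and row indices never decrease.
Route from (1,1): down 4 to (5,1), right 4 to (5,5) — 8 moves in all.
Check: all required cells visited.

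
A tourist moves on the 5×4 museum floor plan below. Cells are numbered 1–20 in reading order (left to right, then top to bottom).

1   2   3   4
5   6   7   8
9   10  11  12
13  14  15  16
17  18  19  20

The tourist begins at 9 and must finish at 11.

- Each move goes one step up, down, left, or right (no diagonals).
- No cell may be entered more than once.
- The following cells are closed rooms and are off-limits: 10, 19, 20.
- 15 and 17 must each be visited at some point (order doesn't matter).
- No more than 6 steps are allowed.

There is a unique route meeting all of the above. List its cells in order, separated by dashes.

9 - 13 - 17 - 18 - 14 - 15 - 11

The budget equals the shortest possible length, so every move has to be on a shortest route through the required cells.
Route from 9: 2× down (reaching 17), right to 18, up to 14, right to 15, up to 11 — 6 moves in all.
Check: all required cells visited; 6 ≤ 6 moves.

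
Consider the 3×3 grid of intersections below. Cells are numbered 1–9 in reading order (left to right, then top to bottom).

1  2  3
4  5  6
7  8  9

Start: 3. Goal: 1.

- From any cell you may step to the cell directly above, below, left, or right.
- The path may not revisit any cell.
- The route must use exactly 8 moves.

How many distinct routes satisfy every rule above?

2

Need simple routes of exactly 8 moves from 3 to 1 (Manhattan distance 2, so 3 moves are spent on a detour and 3 undoing it).
Enumerating: 3 6 9 8 7 4 5 2 1 | 3 2 5 6 9 8 7 4 1.
That gives 2 routes.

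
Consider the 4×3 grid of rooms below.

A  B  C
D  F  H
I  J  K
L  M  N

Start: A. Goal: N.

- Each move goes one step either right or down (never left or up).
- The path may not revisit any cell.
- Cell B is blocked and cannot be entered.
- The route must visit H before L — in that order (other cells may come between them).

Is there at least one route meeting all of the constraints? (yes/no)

L lies to the left of H, so going from H to L would need a leftward move — but moves only go right/down, so H cannot be visited before L.

no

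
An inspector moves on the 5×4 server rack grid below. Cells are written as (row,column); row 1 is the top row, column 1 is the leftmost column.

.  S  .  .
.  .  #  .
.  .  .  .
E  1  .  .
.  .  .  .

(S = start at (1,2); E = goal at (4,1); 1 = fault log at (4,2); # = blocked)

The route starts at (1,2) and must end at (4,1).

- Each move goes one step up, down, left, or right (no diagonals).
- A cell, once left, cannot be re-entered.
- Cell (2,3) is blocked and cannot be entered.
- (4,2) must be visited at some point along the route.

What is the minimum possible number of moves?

Any route passes through (4,2) somewhere between (1,2) and (4,1). Summing Manhattan distances along the two legs ((1,2) → (4,2) → (4,1)) gives a lower bound of 3 + 1 = 4 moves.
A route of 4 moves achieves this: (1,2) → (2,2) → (3,2) → (4,2) → (4,1).
Since 4 matches the lower bound, it is optimal.

4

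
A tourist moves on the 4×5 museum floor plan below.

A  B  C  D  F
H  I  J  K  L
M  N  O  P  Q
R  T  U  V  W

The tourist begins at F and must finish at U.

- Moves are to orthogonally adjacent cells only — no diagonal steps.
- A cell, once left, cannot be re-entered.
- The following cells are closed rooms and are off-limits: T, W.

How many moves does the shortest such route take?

5

The Manhattan distance from F to U is |1−4| + |5−3| = 5, so at least 5 moves are needed.
A route of 5 moves achieves this: F → L → Q → P → V → U.
Since 5 matches the lower bound, it is optimal.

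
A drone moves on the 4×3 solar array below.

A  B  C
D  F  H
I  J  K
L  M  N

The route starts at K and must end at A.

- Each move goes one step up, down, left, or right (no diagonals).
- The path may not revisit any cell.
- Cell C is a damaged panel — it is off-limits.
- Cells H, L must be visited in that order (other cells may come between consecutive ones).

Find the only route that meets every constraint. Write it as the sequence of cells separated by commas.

K, H, F, J, M, L, I, D, A

The waypoints must appear in the order H, L, with no cell reused.
Route from K: up 1 to H, left 1 to F, down 2 to M, left 1 to L, up 3 to A — 8 moves in all.
Check: order respected (H at step 1, L at step 5).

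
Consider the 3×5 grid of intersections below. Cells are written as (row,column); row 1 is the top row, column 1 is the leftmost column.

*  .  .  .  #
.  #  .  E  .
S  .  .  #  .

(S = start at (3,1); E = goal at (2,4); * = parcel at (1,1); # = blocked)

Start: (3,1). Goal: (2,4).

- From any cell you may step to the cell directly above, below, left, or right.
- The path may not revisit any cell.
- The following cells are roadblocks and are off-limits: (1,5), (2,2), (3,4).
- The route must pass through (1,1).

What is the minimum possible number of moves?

6

Any route passes through (1,1) somewhere between (3,1) and (2,4). Summing Manhattan distances along the two legs ((3,1) → (1,1) → (2,4)) gives a lower bound of 2 + 4 = 6 moves.
A route of 6 moves achieves this: (3,1) → (2,1) → (1,1) → (1,2) → (1,3) → (2,3) → (2,4).
Since 6 matches the lower bound, it is optimal.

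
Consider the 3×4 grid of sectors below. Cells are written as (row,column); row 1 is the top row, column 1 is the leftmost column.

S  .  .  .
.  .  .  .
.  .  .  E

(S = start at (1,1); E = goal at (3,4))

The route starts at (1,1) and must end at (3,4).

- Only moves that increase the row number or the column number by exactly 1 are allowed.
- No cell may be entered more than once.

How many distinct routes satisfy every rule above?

10

A right/down-only route from (1,1) to (3,4) makes exactly 2 down-moves and 3 right-moves in some order.
With no other constraints that would be C(5,2) = 10 routes.
That gives 10 routes.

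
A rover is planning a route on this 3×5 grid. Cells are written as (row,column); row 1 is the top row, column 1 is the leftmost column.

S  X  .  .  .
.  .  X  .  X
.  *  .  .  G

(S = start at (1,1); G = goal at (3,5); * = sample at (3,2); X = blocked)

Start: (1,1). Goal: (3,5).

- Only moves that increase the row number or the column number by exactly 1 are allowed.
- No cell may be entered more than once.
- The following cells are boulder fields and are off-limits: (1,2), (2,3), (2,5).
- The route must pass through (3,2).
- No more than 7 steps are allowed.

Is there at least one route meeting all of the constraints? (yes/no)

One route that works: (1,1) → (2,1) → (3,1) → (3,2) → (3,3) → (3,4) → (3,5).

yes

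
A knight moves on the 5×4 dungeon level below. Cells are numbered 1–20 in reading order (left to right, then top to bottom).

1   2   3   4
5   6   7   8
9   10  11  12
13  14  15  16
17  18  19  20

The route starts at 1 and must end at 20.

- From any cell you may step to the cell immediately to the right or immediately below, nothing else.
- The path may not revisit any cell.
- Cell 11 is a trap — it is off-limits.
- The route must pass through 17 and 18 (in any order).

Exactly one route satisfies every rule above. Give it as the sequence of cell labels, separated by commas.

1, 5, 9, 13, 17, 18, 19, 20

Moves only go right or down, so the column and row indices never decrease.
Route from 1: 4× down (reaching 17), 3× right (reaching 20) — 7 moves in all.
Check: all required cells visited.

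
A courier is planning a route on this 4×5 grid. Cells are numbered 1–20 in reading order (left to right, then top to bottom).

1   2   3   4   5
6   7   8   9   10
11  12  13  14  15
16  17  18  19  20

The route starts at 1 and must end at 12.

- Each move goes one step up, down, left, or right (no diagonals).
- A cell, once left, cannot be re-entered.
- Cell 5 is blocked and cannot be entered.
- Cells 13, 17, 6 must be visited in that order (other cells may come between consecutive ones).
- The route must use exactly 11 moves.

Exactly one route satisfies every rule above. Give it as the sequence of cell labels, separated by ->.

1 -> 2 -> 3 -> 8 -> 13 -> 18 -> 17 -> 16 -> 11 -> 6 -> 7 -> 12

The waypoints must appear in the order 13, 17, 6, with no cell reused.
Route from 1: 2× right (reaching 3), 3× down (reaching 18), 2× left (reaching 16), 2× up (reaching 6), right to 7, down to 12 — 11 moves in all.
Check: order respected (13 at step 4, 17 at step 6, 6 at step 9); 11 moves as required.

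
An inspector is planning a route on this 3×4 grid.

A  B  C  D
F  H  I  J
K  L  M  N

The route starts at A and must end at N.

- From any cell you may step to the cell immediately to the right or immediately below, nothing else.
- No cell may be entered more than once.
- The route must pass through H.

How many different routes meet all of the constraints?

6

A right/down-only route from A to N makes exactly 2 down-moves and 3 right-moves in some order.
With no other constraints that would be C(5,2) = 10 routes.
Split at H and multiply the segment counts: A→H: 2; H→N: 3; product = 6.
That gives 6 routes.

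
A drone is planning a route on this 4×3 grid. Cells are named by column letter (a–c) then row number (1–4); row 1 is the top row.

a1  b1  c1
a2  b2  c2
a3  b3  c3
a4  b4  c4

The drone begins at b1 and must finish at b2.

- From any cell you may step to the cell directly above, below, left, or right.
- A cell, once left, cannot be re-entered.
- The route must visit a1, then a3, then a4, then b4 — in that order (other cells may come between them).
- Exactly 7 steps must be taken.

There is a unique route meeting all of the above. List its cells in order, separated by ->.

b1 -> a1 -> a2 -> a3 -> a4 -> b4 -> b3 -> b2

The waypoints must appear in the order a1, a3, a4, b4, with no cell reused.
Route from b1: left 1 to a1, down 3 to a4, right 1 to b4, up 2 to b2 — 7 moves in all.
Check: order respected (a1 at step 1, a3 at step 3, a4 at step 4, b4 at step 5); 7 moves as required.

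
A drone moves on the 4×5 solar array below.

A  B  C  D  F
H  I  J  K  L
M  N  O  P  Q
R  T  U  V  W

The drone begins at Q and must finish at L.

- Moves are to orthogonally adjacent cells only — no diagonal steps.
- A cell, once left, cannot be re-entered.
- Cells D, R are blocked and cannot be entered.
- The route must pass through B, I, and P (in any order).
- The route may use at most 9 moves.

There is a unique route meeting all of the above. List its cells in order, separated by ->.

Q -> P -> O -> N -> I -> B -> C -> J -> K -> L

The budget equals the shortest possible length, so every move has to be on a shortest route through the required cells.
Route from Q: 3× left (reaching N), 2× up (reaching B), right to C, down to J, 2× right (reaching L) — 9 moves in all.
Check: all required cells visited; 9 ≤ 9 moves.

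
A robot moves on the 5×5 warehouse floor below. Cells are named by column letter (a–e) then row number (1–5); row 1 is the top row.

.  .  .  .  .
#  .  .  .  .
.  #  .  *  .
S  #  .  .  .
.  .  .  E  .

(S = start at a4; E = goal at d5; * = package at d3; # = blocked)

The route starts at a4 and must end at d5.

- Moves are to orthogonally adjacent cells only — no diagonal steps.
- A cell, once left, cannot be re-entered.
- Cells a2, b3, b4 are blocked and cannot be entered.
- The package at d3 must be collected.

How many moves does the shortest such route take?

Any route passes through d3 somewhere between a4 and d5. Summing Manhattan distances along the two legs (a4 → d3 → d5) gives a lower bound of 4 + 2 = 6 moves.
That bound ignores the blocked cells. Measuring each leg by the fewest moves that actually steer around them (a4→d3: 6; d3→d5: 2) raises the lower bound to 8.
A route of 8 moves exists: a4 → a5 → b5 → c5 → c4 → c3 → d3 → d4 → d5.
Since 8 matches that lower bound, it is optimal.

8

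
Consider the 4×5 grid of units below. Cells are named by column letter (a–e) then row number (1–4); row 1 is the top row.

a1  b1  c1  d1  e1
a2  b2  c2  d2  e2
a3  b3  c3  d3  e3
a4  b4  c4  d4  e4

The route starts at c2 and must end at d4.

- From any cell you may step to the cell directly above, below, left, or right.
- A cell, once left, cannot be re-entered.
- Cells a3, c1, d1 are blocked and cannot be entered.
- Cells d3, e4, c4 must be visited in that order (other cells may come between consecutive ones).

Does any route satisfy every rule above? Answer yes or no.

no

Ignoring the required order, 2 revisit-free routes from c2 to d4 pass through all of d3, e4, and c4; the waypoint orders that occur are c4 → d3 → e4 (2) — never d3 → e4 → c4.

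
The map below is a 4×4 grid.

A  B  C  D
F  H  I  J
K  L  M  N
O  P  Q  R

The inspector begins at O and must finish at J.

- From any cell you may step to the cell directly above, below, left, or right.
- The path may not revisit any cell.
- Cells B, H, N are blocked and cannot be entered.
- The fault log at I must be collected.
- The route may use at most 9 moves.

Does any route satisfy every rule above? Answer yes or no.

One route that works: O → K → L → M → I → J.

yes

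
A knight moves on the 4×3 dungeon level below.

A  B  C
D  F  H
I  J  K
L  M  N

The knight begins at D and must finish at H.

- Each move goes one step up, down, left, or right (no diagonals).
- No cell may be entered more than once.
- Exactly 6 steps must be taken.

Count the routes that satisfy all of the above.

7

Need simple routes of exactly 6 moves from D to H (Manhattan distance 2, so 2 moves are spent on a detour and 2 undoing it).
Enumerating: D A B F J K H | D I L M J F H | D I L M J K H | D I L M N K H | D I J F B C H | D I J M N K H | D F J M N K H.
That gives 7 routes.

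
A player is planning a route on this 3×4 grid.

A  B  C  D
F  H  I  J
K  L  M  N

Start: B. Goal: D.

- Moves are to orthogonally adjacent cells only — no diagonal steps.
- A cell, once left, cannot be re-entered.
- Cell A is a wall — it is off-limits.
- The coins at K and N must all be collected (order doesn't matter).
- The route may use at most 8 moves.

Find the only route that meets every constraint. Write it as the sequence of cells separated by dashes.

B - H - F - K - L - M - N - J - D

Any route must reach K and N and still end at D within 8 moves, so the order of the required stops is forced.
Route from B: down 1 to H, left 1 to F, down 1 to K, right 3 to N, up 2 to D — 8 moves in all.
Check: all required cells visited; 8 ≤ 8 moves.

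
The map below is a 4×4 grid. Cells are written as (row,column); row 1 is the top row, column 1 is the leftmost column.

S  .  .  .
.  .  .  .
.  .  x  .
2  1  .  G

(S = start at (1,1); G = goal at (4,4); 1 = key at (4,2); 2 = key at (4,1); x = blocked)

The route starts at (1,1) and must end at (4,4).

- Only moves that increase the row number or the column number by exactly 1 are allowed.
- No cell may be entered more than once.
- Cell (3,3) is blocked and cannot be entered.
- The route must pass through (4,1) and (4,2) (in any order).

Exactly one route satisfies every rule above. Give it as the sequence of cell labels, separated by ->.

Moves only go right or down, so the column and row indices never decrease.
Route from (1,1): 3× down (reaching (4,1)), 3× right (reaching (4,4)) — 6 moves in all.
Check: all required cells visited.

(1,1) -> (2,1) -> (3,1) -> (4,1) -> (4,2) -> (4,3) -> (4,4)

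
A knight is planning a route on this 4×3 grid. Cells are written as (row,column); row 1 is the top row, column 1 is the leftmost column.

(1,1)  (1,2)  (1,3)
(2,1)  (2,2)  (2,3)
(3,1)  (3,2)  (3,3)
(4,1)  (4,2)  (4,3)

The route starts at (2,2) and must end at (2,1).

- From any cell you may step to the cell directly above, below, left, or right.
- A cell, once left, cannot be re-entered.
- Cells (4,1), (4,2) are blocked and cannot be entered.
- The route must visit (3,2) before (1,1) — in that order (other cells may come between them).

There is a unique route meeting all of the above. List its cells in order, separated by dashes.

The waypoints must appear in the order (3,2), (1,1), with no cell reused.
Route from (2,2): down 1 to (3,2), right 1 to (3,3), up 2 to (1,3), left 2 to (1,1), down 1 to (2,1) — 7 moves in all.
Check: order respected ((3,2) at step 1, (1,1) at step 6).

(2,2) - (3,2) - (3,3) - (2,3) - (1,3) - (1,2) - (1,1) - (2,1)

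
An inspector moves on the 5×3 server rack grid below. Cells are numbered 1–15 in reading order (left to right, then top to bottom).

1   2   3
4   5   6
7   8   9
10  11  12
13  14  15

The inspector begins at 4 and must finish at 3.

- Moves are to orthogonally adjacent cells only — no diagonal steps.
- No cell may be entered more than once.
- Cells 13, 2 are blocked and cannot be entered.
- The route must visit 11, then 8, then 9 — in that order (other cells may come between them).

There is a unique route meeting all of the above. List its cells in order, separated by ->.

The waypoints must appear in the order 11, 8, 9, with no cell reused.
Route from 4: down 2 to 10, right 1 to 11, up 1 to 8, right 1 to 9, up 2 to 3 — 7 moves in all.
Check: order respected (11 at step 3, 8 at step 4, 9 at step 5).

4 -> 7 -> 10 -> 11 -> 8 -> 9 -> 6 -> 3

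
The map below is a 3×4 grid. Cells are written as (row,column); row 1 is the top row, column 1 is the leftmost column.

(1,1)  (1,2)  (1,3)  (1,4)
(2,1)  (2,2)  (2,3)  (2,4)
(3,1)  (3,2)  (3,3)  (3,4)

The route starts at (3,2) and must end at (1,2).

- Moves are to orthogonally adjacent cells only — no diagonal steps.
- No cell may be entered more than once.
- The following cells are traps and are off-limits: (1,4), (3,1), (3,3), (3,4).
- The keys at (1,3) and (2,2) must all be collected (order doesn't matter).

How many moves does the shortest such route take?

4

Any route passes through (1,3) and (2,2) in some order between (3,2) and (1,2). Summing Manhattan distances along each leg and taking the cheapest ordering ((3,2) → (2,2) → (1,3) → (1,2)) gives a lower bound of 1 + 2 + 1 = 4 moves.
A route of 4 moves achieves this: (3,2) → (2,2) → (2,3) → (1,3) → (1,2).
Since 4 matches the lower bound, it is optimal.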